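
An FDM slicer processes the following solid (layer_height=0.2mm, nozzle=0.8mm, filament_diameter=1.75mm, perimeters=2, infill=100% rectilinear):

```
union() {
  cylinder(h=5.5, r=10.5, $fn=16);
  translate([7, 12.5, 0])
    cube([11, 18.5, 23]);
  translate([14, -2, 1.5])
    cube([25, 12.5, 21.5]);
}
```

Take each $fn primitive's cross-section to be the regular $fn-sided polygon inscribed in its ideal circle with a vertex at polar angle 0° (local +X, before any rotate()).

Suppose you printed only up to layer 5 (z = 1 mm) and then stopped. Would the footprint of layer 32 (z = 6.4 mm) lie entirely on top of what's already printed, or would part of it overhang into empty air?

Compare the two slices. At z = 1: the r=10.5 cylinder gives a regular 16-gon of circumradius 10.5 (constant along its height) (area = (16/2)·10.500²·sin(360°/16) = 337.53 mm²); the cube at (7, 12.5) (footprint 11×18.5) is included at this height (area 203.50 mm²); the cube at (14, -2) is absent (z outside [1.5, 23]); Taking the union: the 2 present regions are separate (no shared area or edge), so areas and boundary lengths simply add and each stays a separate island — area = 541.03 mm². At z = 6.4: the cylinder is not intersected at this z (z outside [0, 5.5]); the cube at (7, 12.5) (footprint 11×18.5) is included at this height (area 203.50 mm²); the cube at (14, -2) is present — its section is the full 25×12.5 rectangle (area 312.50 mm²); Merging all regions: the 2 present regions are separate (no shared area or edge), so areas and boundary lengths simply add and each stays a separate island — area = 516.00 mm². Checking containment: at z = 6.4 the cross-section extends beyond the z = 1 cross-section by about 312.50 mm².

part overhangs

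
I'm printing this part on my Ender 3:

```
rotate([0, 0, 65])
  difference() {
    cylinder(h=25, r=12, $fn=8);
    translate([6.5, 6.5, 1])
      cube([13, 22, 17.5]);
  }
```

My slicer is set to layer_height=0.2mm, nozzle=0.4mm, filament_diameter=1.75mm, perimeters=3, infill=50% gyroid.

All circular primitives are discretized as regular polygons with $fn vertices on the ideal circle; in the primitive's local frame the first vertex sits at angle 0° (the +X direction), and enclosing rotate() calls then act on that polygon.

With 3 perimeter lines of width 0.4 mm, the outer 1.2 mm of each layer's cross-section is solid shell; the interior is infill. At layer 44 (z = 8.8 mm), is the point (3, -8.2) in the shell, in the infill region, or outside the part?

At z = 8.8 mm: the r=12 cylinder gives a regular 8-gon of circumradius 12 (constant along its height); the 13×22 cube at (6.5, 6.5) contributes its full rectangle; Subtracting the remaining from the first: starting from the r=12 cylinder, the 13×22 cube at (6.5, 6.5) partially overlaps it — only the 5.57 mm² overlap (of its 286.00 mm²) is removed, clipping the outline — 1 connected region; (rotated 65° about Z; rotation is an isometry so areas/perimeters/island counts are preserved). Overall, the cross-section is a single solid region. Undo the 65° rotation: the query point maps to (-6.164, -6.184) in the un-rotated model frame. The nearest boundary edge runs (-0.00, -12.00)→(-8.49, -8.49); distance from the point to it = 3.01 mm. The point is inside the cross-section and 3.01 mm from the nearest boundary — more than the 1.2 mm shell width (3 × 0.4), so it's in the infill interior.

infill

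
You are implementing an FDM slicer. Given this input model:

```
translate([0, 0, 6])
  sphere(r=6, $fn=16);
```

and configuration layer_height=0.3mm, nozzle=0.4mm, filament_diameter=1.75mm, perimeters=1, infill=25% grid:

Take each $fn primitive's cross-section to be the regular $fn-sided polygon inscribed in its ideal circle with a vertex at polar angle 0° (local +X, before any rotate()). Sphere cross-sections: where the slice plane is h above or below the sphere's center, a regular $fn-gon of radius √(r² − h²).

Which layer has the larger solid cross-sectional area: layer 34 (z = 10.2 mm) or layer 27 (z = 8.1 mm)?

layer 27 (z = 8.1 mm)

Layer 34 (z = 10.2): the r=6 sphere slices to a regular 16-gon of circumradius 4.285 (√(r²−h²) with h=4.2 from center) (area = (16/2)·4.285²·sin(360°/16) = 56.21 mm²). So its area = 56.21 mm². Layer 27 (z = 8.1): the r=6 sphere slices to a regular 16-gon of circumradius 5.620 (√(r²−h²) with h=2.1 from center) (area = (16/2)·5.620²·sin(360°/16) = 96.71 mm²). So its area = 96.71 mm². Layer 27 is larger (96.71 vs 56.21 mm²).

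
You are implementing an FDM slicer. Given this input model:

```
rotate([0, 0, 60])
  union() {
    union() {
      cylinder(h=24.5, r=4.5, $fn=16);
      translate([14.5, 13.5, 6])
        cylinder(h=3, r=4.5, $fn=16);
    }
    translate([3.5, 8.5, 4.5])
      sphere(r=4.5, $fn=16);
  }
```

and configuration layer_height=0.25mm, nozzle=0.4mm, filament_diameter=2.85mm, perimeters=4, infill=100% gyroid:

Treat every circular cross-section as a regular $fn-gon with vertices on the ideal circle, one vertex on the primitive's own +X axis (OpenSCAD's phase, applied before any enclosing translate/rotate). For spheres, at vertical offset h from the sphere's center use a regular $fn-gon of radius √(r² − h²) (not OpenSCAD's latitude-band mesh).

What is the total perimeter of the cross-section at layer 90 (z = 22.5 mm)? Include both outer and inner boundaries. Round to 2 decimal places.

At z = 22.5 mm: the cylinder: section is a regular 16-gon, circumradius r=4.5 (perimeter = 2·16·4.500·sin(180°/16) = 28.09 mm); the cylinder at (14.5, 13.5) is absent (z outside [6, 9]); Merging all regions: only the r=4.5 cylinder is present, so the union is just that shape — boundary = 28.09 mm; the sphere at (3.5, 8.5) is absent (|z−center|=18.000 > r=4.5); Taking the union: only the result so far is present, so the union is just that shape — boundary = 28.09 mm; (rotated 60° about Z; rotation is an isometry so areas/perimeters/island counts are preserved). Overall, the cross-section is a single solid region. Total boundary length (outer) = 28.09 mm.

28.09 mm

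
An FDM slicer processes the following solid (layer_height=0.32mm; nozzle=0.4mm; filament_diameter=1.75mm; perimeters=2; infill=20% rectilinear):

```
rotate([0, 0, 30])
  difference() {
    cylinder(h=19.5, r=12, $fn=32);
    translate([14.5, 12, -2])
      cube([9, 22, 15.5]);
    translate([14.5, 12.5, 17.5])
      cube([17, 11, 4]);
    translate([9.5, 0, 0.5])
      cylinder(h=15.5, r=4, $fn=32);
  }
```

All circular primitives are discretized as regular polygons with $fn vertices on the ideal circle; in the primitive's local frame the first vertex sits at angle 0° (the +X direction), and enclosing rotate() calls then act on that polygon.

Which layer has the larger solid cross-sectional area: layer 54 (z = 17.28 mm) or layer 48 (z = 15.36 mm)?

Layer 54 (z = 17.28): the cylinder: section is a regular 32-gon, circumradius r=12 (area = (32/2)·12.000²·sin(360°/32) = 449.49 mm²); the cube at (14.5, 12) does not reach this height (z outside [-2, 13.5]); the cube at (14.5, 12.5) is absent (z outside [17.5, 21.5]); the cylinder at (9.5, 0) is absent (z outside [0.5, 16]); Subtracting the remaining from the first: none of the subtracted shapes is present at this height, so the r=12 cylinder is unchanged — area = 449.49 mm²; (whole slice rotated 30° about Z — lengths, areas and connectivity unchanged). So its area = 449.49 mm². Layer 48 (z = 15.36): the r=12 cylinder contributes a regular 32-gon of circumradius 12 (area = (32/2)·12.000²·sin(360°/32) = 449.49 mm²); the cube at (14.5, 12) does not reach this height (z outside [-2, 13.5]); the cube at (14.5, 12.5) is absent (z outside [17.5, 21.5]); the cylinder at (9.5, 0): section is a regular 32-gon, circumradius r=4 (area = (32/2)·4.000²·sin(360°/32) = 49.94 mm²); Taking the first minus the rest: starting from the r=12 cylinder (449.49 mm²), the r=4 cylinder at (9.5, 0) partially overlaps it — only the 42.25 mm² overlap (of its 49.94 mm²) is removed, clipping the outline — area = 407.24 mm²; (whole slice rotated 30° about Z — lengths, areas and connectivity unchanged). So its area = 407.24 mm². Layer 54 is larger (449.49 vs 407.24 mm²).

layer 54 (z = 17.28 mm)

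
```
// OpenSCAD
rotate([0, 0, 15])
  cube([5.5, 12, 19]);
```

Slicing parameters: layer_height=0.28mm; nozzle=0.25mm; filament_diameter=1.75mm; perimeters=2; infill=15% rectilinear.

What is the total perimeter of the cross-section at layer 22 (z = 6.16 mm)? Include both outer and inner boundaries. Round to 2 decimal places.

35.00 mm

At z = 6.16 mm: the 5.5×12 cube contributes its full rectangle (perimeter 35.00 mm); (whole slice rotated 15° about Z — lengths, areas and connectivity unchanged). Overall, the cross-section is a single solid region. Total boundary length (outer) = 35.00 mm.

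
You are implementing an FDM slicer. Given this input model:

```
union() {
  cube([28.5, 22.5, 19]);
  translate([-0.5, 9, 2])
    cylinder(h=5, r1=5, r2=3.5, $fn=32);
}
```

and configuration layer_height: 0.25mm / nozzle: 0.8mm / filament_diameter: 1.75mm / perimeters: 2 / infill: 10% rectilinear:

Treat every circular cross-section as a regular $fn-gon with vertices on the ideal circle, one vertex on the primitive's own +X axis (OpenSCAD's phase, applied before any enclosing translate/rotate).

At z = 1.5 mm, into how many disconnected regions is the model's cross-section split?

1

At z = 1.5 mm: the cube (footprint 28.5×22.5) is included at this height; the cone at (-0.5, 9) does not reach this height (z outside [2, 7]); Merging all regions: only the 28.5×22.5 cube is present, so the union is just that shape — 1 connected region. The result has 1 disconnected region.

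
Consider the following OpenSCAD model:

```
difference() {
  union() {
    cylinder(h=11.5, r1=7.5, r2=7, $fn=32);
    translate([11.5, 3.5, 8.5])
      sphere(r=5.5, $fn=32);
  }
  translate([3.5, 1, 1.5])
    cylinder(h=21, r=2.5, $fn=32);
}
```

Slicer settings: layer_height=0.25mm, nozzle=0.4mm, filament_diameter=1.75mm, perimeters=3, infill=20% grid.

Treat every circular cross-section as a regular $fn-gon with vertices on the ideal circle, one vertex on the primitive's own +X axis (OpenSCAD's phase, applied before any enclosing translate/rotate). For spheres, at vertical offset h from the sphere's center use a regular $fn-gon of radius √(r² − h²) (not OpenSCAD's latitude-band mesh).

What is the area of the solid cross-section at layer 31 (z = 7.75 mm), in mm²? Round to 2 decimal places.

231.98 mm²

At z = 7.75 mm: the cone (r1=7.5→r2=7) has section circumradius 7.163 here — a regular 32-gon (area = (32/2)·7.163²·sin(360°/32) = 160.16 mm²); the r=5.5 sphere at (11.5, 3.5) slices to a regular 32-gon of circumradius 5.449 (√(r²−h²) with h=0.75 from center) (area = (32/2)·5.449²·sin(360°/32) = 92.67 mm²); Merging all regions: the regions partially overlap — summed areas 252.83 mm² minus the doubly-counted overlap 1.34 mm² gives 251.49 mm² — area = 251.49 mm²; the cylinder at (3.5, 1): section is a regular 32-gon, circumradius r=2.5 (area = (32/2)·2.500²·sin(360°/32) = 19.51 mm²); Taking the first minus the rest: starting from the result so far (251.49 mm²), the r=2.5 cylinder at (3.5, 1) lies wholly inside it (removes its full 19.51 mm² and its 15.68 mm outline becomes a hole wall) — area = 231.98 mm². Overall, the cross-section is one region with 1 hole. Net area = 231.98 mm².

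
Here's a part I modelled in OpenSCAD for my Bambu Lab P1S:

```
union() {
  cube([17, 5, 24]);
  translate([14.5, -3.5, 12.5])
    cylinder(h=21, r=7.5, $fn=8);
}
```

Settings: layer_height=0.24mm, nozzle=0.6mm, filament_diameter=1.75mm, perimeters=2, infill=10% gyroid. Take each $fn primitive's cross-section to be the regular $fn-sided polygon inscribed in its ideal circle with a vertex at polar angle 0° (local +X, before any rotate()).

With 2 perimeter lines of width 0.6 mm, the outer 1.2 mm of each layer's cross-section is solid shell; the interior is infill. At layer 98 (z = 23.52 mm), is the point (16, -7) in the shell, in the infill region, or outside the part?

infill

At z = 23.52 mm: the cube is present — its section is the full 17×5 rectangle; the cylinder at (14.5, -3.5): section is a regular 8-gon, circumradius r=7.5; Taking the union: the regions partially overlap (shared area 24.77 mm²), so overlapping operands fuse into one piece — 1 connected region. Overall, the cross-section is a single solid region. The nearest boundary edge runs (19.80, -8.80)→(14.50, -11.00); distance from the point to it = 3.12 mm. The point is inside the cross-section and 3.12 mm from the nearest boundary — more than the 1.2 mm shell width (2 × 0.6), so it's in the infill interior.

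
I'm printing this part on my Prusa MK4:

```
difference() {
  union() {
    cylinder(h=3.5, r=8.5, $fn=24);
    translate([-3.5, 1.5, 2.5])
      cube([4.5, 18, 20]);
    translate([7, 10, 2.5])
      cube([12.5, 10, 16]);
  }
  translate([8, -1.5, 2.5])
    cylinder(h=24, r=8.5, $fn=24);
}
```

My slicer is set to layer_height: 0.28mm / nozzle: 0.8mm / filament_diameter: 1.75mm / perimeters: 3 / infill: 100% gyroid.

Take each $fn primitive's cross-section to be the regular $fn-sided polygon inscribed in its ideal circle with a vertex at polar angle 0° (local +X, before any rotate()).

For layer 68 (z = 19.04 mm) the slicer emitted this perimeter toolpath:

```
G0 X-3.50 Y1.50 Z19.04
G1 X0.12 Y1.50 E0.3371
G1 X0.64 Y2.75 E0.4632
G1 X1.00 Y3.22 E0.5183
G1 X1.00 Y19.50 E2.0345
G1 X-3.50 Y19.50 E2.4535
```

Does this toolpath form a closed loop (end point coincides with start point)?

no

Start point (G0): (-3.50, 1.50). End point (last G1): the path does not return to the start — open.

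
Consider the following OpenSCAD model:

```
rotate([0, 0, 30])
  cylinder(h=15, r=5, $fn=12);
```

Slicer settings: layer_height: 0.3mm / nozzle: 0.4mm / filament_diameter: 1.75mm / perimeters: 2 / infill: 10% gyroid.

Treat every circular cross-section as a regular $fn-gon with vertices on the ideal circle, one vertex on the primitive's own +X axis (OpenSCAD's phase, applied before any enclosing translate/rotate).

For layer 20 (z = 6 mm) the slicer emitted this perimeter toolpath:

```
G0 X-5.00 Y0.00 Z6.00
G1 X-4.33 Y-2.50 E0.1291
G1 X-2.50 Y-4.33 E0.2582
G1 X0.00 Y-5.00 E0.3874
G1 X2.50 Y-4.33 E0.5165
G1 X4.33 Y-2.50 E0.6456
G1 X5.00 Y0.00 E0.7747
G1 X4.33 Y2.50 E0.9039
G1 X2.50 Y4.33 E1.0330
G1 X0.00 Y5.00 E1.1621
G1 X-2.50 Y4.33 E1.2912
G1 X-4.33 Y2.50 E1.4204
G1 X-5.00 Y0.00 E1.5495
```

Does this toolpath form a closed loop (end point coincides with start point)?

Start point (G0): (-5.00, 0.00). End point (last G1): the path returns to the start — closed.

yes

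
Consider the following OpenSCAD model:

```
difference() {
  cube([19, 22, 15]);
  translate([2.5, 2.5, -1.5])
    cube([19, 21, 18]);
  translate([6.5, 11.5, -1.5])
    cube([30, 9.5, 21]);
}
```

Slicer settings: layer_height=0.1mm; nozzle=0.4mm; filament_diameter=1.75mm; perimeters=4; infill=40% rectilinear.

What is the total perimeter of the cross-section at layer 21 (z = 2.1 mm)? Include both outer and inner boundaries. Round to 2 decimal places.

At z = 2.1 mm: the cube (footprint 19×22) is included at this height (perimeter 82.00 mm); the cube at (2.5, 2.5) (footprint 19×21) is included at this height (perimeter 80.00 mm); the cube at (6.5, 11.5) is present — its section is the full 30×9.5 rectangle (perimeter 79.00 mm); Taking the first minus the rest: starting from the 19×22 cube, the 19×21 cube at (2.5, 2.5) partially overlaps it — only the 321.75 mm² overlap (of its 399.00 mm²) is removed, clipping the outline; the 30×9.5 cube at (6.5, 11.5) misses the remaining region (no effect) — boundary = 82.00 mm. Overall, the cross-section is a single solid region. Total boundary length (outer) = 82.00 mm.

82.00 mm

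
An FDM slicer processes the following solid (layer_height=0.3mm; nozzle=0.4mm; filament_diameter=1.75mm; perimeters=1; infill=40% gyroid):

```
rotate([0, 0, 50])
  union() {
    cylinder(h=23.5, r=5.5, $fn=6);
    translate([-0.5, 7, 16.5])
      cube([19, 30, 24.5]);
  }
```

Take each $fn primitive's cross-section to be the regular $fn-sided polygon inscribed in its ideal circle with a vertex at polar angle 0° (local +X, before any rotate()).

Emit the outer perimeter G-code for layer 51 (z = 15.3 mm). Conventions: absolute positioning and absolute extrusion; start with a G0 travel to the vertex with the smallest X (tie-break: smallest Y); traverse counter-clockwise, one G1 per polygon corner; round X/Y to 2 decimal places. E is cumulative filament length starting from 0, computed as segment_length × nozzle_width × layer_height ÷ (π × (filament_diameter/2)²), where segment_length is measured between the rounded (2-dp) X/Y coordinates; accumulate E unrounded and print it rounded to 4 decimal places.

G0 X-5.42 Y0.96 Z15.30
G1 X-3.54 Y-4.21 E0.2745
G1 X1.88 Y-5.17 E0.5491
G1 X5.42 Y-0.96 E0.8235
G1 X3.54 Y4.21 E1.0979
G1 X-1.88 Y5.17 E1.3726
G1 X-5.42 Y0.96 E1.6470

At z = 15.3 mm: the r=5.5 cylinder contributes a regular 6-gon of circumradius 5.5; the cube at (-0.5, 7) is not intersected at this z (z outside [16.5, 41]); Combining (union): only the r=5.5 cylinder is present, so the union is just that shape — 1 connected region; (whole slice rotated 50° about Z — lengths, areas and connectivity unchanged). The outline is a single polygon with 6 vertices. Extrusion per mm of travel: 0.4 × 0.3 / (π × 0.875²) = 0.049890. Accumulating E over each segment gives final E = 1.6470.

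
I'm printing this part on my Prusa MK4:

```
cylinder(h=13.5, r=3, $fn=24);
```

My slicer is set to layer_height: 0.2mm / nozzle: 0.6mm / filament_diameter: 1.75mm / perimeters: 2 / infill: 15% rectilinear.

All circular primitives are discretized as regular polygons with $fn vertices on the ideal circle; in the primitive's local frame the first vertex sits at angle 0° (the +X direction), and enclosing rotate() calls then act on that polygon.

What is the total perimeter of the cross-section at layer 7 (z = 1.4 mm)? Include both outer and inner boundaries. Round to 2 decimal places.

18.80 mm

At z = 1.4 mm: the r=3 cylinder gives a regular 24-gon of circumradius 3 (constant along its height) (perimeter = 2·24·3.000·sin(180°/24) = 18.80 mm). Overall, the cross-section is a single solid region. Total boundary length (outer) = 18.80 mm.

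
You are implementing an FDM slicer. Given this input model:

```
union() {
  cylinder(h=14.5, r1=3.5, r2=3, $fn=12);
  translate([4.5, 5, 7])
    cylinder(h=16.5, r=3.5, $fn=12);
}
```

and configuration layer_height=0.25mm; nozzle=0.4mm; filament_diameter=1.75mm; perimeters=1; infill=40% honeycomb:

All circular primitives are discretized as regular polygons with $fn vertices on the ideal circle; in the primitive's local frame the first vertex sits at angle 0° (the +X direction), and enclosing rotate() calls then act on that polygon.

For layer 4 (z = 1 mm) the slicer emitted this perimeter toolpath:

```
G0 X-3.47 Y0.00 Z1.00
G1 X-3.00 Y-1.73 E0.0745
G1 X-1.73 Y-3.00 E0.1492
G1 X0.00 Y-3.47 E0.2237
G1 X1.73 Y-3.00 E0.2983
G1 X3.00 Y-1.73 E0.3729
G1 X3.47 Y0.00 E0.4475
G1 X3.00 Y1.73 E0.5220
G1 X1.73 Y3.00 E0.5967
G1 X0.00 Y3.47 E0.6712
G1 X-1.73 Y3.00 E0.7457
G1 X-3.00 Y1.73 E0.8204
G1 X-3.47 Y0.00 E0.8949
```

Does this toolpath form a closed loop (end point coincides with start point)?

yes

Start point (G0): (-3.47, 0.00). End point (last G1): the path returns to the start — closed.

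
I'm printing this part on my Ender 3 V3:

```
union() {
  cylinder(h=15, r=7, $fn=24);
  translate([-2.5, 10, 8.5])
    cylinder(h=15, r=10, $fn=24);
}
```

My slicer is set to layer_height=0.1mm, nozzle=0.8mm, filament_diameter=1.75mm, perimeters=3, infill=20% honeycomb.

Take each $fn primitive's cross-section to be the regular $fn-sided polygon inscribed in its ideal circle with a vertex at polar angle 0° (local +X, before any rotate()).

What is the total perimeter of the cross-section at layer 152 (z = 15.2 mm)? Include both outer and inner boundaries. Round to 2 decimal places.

62.65 mm

At z = 15.2 mm: the cylinder is not intersected at this z (z outside [0, 15]); the r=10 cylinder at (-2.5, 10) gives a regular 24-gon of circumradius 10 (constant along its height) (perimeter = 2·24·10.000·sin(180°/24) = 62.65 mm); Merging all regions: only the r=10 cylinder at (-2.5, 10) is present, so the union is just that shape — boundary = 62.65 mm. Overall, the cross-section is a single solid region. Total boundary length (outer) = 62.65 mm.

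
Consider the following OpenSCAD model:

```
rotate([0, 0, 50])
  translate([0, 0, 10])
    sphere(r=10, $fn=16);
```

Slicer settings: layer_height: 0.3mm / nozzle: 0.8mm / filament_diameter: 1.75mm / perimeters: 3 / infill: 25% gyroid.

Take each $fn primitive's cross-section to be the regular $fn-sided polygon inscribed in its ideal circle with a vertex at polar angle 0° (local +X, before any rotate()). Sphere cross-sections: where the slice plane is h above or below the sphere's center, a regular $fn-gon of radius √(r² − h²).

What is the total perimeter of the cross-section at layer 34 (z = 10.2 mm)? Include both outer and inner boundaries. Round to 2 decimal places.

At z = 10.2 mm: the sphere: section is a regular 16-gon, circumradius = √(r²−h²) = √(10²−0.2²) = 9.998 (perimeter = 2·16·9.998·sin(180°/16) = 62.42 mm); (whole slice rotated 50° about Z — lengths, areas and connectivity unchanged). Overall, the cross-section is a single solid region. Total boundary length (outer) = 62.42 mm.

62.42 mm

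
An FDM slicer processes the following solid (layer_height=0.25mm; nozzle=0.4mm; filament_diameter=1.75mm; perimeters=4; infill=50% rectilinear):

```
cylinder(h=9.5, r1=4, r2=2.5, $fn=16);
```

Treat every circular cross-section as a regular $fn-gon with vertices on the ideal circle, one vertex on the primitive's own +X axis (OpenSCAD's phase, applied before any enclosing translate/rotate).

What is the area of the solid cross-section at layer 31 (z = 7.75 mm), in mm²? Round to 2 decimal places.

23.60 mm²

At z = 7.75 mm: the cone: at t=0.816 of its height the radius interpolates to r₁+(r₂−r₁)t = 2.776, giving a regular 16-gon of that circumradius (area = (16/2)·2.776²·sin(360°/16) = 23.60 mm²). Overall, the cross-section is a single solid region. Net area = 23.60 mm².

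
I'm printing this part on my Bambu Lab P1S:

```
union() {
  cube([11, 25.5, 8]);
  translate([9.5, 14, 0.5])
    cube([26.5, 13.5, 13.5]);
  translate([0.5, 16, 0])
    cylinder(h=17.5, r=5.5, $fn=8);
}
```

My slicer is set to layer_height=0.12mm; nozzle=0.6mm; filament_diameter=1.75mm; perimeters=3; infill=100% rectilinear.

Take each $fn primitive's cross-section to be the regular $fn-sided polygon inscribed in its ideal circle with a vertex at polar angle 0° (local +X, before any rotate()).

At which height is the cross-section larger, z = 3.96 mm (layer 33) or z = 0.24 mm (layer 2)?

Layer 33 (z = 3.96): the cube (footprint 11×25.5) is included at this height (area 280.50 mm²); the cube at (9.5, 14) is present — its section is the full 26.5×13.5 rectangle (area 357.75 mm²); the r=5.5 cylinder at (0.5, 16) contributes a regular 8-gon of circumradius 5.5 (area = (8/2)·5.500²·sin(360°/8) = 85.56 mm²); Taking the union: the regions partially overlap — summed areas 723.81 mm² minus the doubly-counted overlap 65.43 mm² gives 658.38 mm² — area = 658.38 mm². So its area = 658.38 mm². Layer 2 (z = 0.24): the cube (footprint 11×25.5) is included at this height (area 280.50 mm²); the cube at (9.5, 14) is absent (z outside [0.5, 14]); the r=5.5 cylinder at (0.5, 16) gives a regular 8-gon of circumradius 5.5 (constant along its height) (area = (8/2)·5.500²·sin(360°/8) = 85.56 mm²); Merging all regions: the regions partially overlap — summed areas 366.06 mm² minus the doubly-counted overlap 48.18 mm² gives 317.88 mm² — area = 317.88 mm². So its area = 317.88 mm². Layer 33 is larger (658.38 vs 317.88 mm²).

layer 33 (z = 3.96 mm)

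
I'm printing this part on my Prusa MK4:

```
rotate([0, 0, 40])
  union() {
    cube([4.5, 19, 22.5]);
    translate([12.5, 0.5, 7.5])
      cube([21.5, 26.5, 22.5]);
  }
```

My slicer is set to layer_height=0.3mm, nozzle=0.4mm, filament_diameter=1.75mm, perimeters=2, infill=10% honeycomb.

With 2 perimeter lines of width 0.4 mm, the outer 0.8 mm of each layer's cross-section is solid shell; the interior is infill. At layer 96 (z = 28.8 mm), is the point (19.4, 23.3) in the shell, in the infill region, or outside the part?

At z = 28.8 mm: the cube does not reach this height (z outside [0, 22.5]); the cube at (12.5, 0.5) is present — its section is the full 21.5×26.5 rectangle; Combining (union): only the 21.5×26.5 cube at (12.5, 0.5) is present, so the union is just that shape — 1 connected region; (rotated 40° about Z; rotation is an isometry so areas/perimeters/island counts are preserved). Overall, the cross-section is a single solid region. Undo the 40° rotation: the query point maps to (29.838, 5.379) in the un-rotated model frame. The nearest boundary edge runs (34.00, 0.50)→(34.00, 27.00); distance from the point to it = 4.16 mm. The point is inside the cross-section and 4.16 mm from the nearest boundary — more than the 0.8 mm shell width (2 × 0.4), so it's in the infill interior.

infill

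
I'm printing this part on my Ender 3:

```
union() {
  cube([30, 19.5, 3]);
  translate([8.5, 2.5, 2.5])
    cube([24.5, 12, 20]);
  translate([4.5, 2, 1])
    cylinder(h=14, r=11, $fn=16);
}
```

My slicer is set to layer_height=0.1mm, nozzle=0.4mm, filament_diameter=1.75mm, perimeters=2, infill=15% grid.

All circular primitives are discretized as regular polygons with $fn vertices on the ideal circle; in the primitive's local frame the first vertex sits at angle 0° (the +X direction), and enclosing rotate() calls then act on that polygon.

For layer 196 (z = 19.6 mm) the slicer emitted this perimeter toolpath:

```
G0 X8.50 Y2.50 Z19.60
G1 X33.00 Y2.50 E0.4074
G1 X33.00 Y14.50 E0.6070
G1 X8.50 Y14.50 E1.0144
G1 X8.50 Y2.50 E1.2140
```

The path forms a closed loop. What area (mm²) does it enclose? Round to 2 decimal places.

294.00 mm²

Apply the shoelace formula to the sequence of (X, Y) vertices; enclosed area = 294.00 mm².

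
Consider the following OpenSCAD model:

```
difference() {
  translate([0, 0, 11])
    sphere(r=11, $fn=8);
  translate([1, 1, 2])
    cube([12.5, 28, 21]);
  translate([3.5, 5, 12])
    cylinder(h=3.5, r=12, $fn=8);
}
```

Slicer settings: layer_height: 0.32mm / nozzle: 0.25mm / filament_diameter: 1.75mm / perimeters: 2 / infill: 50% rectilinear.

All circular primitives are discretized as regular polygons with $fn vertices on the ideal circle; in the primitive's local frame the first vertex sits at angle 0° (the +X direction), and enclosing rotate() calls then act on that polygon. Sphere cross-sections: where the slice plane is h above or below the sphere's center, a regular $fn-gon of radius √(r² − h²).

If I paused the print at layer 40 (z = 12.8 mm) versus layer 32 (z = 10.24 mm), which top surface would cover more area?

Layer 40 (z = 12.8): the sphere: section is a regular 8-gon, circumradius = √(r²−h²) = √(11²−1.8²) = 10.852 (area = (8/2)·10.852²·sin(360°/8) = 333.08 mm²); the cube at (1, 1) is present — its section is the full 12.5×28 rectangle (area 350.00 mm²); the r=12 cylinder at (3.5, 5) contributes a regular 8-gon of circumradius 12 (area = (8/2)·12.000²·sin(360°/8) = 407.29 mm²); After the difference (first − rest): starting from the r=11 sphere (333.08 mm²), the 12.5×28 cube at (1, 1) partially overlaps it — only the 62.98 mm² overlap (of its 350.00 mm²) is removed, clipping the outline; the r=12 cylinder at (3.5, 5) partially overlaps it — only the 174.39 mm² overlap (of its 407.29 mm²) is removed, clipping the outline — area = 95.71 mm². So its area = 95.71 mm². Layer 32 (z = 10.24): the r=11 sphere slices to a regular 8-gon of circumradius 10.974 (√(r²−h²) with h=0.76 from center) (area = (8/2)·10.974²·sin(360°/8) = 340.61 mm²); the 12.5×28 cube at (1, 1) contributes its full rectangle (area 350.00 mm²); the cylinder at (3.5, 5) is absent (z outside [12, 15.5]); Taking the first minus the rest: starting from the r=11 sphere (340.61 mm²), the 12.5×28 cube at (1, 1) partially overlaps it — only the 64.62 mm² overlap (of its 350.00 mm²) is removed, clipping the outline — area = 275.99 mm². So its area = 275.99 mm². Layer 32 is larger (275.99 vs 95.71 mm²).

layer 32 (z = 10.24 mm)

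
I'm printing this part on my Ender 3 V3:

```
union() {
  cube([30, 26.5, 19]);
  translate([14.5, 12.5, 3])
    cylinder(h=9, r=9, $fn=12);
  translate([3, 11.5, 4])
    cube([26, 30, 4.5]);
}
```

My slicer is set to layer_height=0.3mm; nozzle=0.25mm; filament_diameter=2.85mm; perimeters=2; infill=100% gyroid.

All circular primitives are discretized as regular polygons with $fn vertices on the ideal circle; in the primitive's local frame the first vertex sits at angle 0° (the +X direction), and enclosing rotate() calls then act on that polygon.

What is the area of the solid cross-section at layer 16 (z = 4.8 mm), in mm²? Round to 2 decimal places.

At z = 4.8 mm: the cube (footprint 30×26.5) is included at this height (area 795.00 mm²); the cylinder at (14.5, 12.5): section is a regular 12-gon, circumradius r=9 (area = (12/2)·9.000²·sin(360°/12) = 243.00 mm²); the cube at (3, 11.5) is present — its section is the full 26×30 rectangle (area 780.00 mm²); Taking the union: the regions partially overlap — summed areas 1818.00 mm² minus the doubly-counted overlap 633.00 mm² gives 1185.00 mm² — area = 1185.00 mm². Overall, the cross-section is a single solid region. Net area = 1185.00 mm².

1185.00 mm²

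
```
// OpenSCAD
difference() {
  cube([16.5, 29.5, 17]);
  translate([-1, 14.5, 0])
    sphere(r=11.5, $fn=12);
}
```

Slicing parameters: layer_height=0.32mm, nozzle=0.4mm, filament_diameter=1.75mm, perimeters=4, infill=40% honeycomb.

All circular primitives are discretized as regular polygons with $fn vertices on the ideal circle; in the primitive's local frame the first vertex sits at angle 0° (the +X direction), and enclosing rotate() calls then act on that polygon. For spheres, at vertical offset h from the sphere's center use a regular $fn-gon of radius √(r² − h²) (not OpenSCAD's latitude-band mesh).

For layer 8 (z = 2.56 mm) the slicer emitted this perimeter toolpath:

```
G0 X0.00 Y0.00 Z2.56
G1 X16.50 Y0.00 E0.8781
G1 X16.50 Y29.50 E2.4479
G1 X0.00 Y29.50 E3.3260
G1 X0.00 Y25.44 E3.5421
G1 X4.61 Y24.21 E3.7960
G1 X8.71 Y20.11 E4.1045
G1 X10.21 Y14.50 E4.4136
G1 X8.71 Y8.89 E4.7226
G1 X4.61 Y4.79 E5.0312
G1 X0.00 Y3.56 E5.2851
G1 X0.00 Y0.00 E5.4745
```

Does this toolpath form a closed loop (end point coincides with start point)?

yes

Start point (G0): (0.00, 0.00). End point (last G1): the path returns to the start — closed.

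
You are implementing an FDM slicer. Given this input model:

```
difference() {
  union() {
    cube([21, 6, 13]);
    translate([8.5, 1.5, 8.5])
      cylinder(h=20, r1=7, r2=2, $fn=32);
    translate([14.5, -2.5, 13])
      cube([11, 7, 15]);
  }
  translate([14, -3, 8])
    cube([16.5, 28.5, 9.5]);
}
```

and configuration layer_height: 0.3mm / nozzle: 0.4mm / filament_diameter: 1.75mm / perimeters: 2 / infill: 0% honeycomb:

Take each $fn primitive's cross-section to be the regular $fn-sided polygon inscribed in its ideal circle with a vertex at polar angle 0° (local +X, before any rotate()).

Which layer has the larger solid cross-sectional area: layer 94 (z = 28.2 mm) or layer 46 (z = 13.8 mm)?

layer 46 (z = 13.8 mm)

Layer 94 (z = 28.2): the cube is absent (z outside [0, 13]); the cone at (8.5, 1.5) contributes a regular 32-gon of circumradius 2.075 (interpolated between r1=7 and r2=2 at t=0.985) (area = (32/2)·2.075²·sin(360°/32) = 13.44 mm²); the cube at (14.5, -2.5) is not intersected at this z (z outside [13, 28]); Combining (union): only the cone at (8.5, 1.5) is present, so the union is just that shape — area = 13.44 mm²; the cube at (14, -3) does not reach this height (z outside [8, 17.5]); Taking the first minus the rest: none of the subtracted shapes is present at this height, so the result so far is unchanged — area = 13.44 mm². So its area = 13.44 mm². Layer 46 (z = 13.8): the cube is absent (z outside [0, 13]); the cone at (8.5, 1.5) (r1=7→r2=2) has section circumradius 5.675 here — a regular 32-gon (area = (32/2)·5.675²·sin(360°/32) = 100.53 mm²); the 11×7 cube at (14.5, -2.5) contributes its full rectangle (area 77.00 mm²); Taking the union: the 2 present regions are separate (no shared area or edge), so areas and boundary lengths simply add and each stays a separate island — area = 177.53 mm²; the cube at (14, -3) is present — its section is the full 16.5×28.5 rectangle (area 470.25 mm²); Subtracting the remaining from the first: starting from the result so far (177.53 mm²), the 16.5×28.5 cube at (14, -3) partially overlaps it — only the 77.28 mm² overlap (of its 470.25 mm²) is removed, clipping the outline — area = 100.25 mm². So its area = 100.25 mm². Layer 46 is larger (100.25 vs 13.44 mm²).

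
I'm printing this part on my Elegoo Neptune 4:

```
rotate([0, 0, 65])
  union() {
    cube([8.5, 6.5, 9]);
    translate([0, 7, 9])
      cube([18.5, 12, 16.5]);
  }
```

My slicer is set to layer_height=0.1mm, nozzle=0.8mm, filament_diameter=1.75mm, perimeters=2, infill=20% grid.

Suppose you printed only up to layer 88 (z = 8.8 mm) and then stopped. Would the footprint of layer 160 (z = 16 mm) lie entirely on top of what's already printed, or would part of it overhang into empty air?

part overhangs

Compare the two slices. At z = 8.8: the 8.5×6.5 cube contributes its full rectangle (area 55.25 mm²); the cube at (0, 7) is not intersected at this z (z outside [9, 25.5]); Taking the union: only the 8.5×6.5 cube is present, so the union is just that shape — area = 55.25 mm²; (whole slice rotated 65° about Z — lengths, areas and connectivity unchanged). At z = 16: the cube does not reach this height (z outside [0, 9]); the 18.5×12 cube at (0, 7) contributes its full rectangle (area 222.00 mm²); Taking the union: only the 18.5×12 cube at (0, 7) is present, so the union is just that shape — area = 222.00 mm²; (rotated 65° about Z; rotation is an isometry so areas/perimeters/island counts are preserved). Checking containment: at z = 16 the cross-section extends beyond the z = 8.8 cross-section by about 222.00 mm².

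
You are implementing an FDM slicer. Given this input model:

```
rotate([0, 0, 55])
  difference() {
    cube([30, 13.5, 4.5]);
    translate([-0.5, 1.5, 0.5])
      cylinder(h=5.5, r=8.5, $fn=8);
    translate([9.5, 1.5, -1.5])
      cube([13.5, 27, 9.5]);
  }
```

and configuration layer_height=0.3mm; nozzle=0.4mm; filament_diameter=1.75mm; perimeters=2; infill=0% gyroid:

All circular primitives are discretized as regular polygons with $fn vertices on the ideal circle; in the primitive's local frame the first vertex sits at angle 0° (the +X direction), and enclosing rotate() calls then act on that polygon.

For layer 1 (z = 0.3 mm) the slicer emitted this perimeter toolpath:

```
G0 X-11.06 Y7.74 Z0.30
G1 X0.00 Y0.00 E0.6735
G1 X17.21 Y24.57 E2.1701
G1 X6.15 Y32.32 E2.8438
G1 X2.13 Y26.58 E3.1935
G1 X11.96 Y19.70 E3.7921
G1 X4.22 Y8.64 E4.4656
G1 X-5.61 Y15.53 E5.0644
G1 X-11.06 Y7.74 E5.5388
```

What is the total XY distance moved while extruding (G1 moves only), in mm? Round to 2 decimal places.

111.02 mm

Sum the Euclidean lengths of each G1 segment: total = 111.02 mm.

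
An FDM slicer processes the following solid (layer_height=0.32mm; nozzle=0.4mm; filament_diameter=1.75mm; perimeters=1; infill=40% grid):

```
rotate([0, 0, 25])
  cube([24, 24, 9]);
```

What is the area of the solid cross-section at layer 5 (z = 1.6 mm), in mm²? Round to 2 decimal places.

576.00 mm²

At z = 1.6 mm: the cube is present — its section is the full 24×24 rectangle (area 576.00 mm²); (whole slice rotated 25° about Z — lengths, areas and connectivity unchanged). Overall, the cross-section is a single solid region. Net area = 576.00 mm².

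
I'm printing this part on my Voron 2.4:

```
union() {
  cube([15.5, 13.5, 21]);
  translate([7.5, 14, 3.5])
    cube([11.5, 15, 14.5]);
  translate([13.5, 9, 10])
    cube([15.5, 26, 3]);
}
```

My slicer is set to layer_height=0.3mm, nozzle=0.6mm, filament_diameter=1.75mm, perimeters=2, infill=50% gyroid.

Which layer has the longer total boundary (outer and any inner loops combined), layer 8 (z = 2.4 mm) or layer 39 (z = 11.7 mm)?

Layer 8 (z = 2.4): the 15.5×13.5 cube contributes its full rectangle (perimeter 58.00 mm); the cube at (7.5, 14) is not intersected at this z (z outside [3.5, 18]); the cube at (13.5, 9) is not intersected at this z (z outside [10, 13]); Combining (union): only the 15.5×13.5 cube is present, so the union is just that shape — boundary = 58.00 mm. So its perimeter = 58.00 mm. Layer 39 (z = 11.7): the 15.5×13.5 cube contributes its full rectangle (perimeter 58.00 mm); the cube at (7.5, 14) is present — its section is the full 11.5×15 rectangle (perimeter 53.00 mm); the cube at (13.5, 9) (footprint 15.5×26) is included at this height (perimeter 83.00 mm); Taking the union: the regions partially overlap (shared area 91.50 mm²), so the edge portions inside another operand are dropped and the merged outline is re-measured after clipping — boundary = 140.00 mm. So its perimeter = 140.00 mm. Layer 39 is larger (140.00 vs 58.00 mm).

layer 39 (z = 11.7 mm)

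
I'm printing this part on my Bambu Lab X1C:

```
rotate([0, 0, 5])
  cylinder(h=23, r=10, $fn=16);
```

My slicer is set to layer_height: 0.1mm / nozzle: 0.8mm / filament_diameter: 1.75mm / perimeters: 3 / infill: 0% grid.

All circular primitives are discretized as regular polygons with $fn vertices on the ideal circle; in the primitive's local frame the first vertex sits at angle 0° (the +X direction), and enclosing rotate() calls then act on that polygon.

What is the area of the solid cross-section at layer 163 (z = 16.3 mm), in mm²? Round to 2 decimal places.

306.15 mm²

At z = 16.3 mm: the r=10 cylinder contributes a regular 16-gon of circumradius 10 (area = (16/2)·10.000²·sin(360°/16) = 306.15 mm²); (rotated 5° about Z; rotation is an isometry so areas/perimeters/island counts are preserved). Overall, the cross-section is a single solid region. Net area = 306.15 mm².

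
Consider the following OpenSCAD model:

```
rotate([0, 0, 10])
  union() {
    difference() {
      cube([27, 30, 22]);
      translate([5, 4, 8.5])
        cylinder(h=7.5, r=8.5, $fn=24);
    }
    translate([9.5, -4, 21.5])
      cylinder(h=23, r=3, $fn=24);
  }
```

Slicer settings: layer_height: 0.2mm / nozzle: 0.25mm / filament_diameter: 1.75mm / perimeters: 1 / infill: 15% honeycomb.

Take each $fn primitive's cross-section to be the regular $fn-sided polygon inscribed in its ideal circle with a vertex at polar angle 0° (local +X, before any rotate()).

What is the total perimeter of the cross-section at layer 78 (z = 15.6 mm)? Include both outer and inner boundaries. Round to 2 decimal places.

At z = 15.6 mm: the cube is present — its section is the full 27×30 rectangle (perimeter 114.00 mm); the cylinder at (5, 4): section is a regular 24-gon, circumradius r=8.5 (perimeter = 2·24·8.500·sin(180°/24) = 53.25 mm); Subtracting the remaining from the first: starting from the 27×30 cube, the r=8.5 cylinder at (5, 4) partially overlaps it — only the 148.24 mm² overlap (of its 224.40 mm²) is removed, clipping the outline — boundary = 113.61 mm; the cylinder at (9.5, -4) is not intersected at this z (z outside [21.5, 44.5]); Merging all regions: only the result so far is present, so the union is just that shape — boundary = 113.61 mm; (rotated 10° about Z; rotation is an isometry so areas/perimeters/island counts are preserved). Overall, the cross-section is a single solid region. Total boundary length (outer) = 113.61 mm.

113.61 mm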